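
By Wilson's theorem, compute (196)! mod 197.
By Wilson's theorem, (196)! ≡ -1 ≡ 196 mod 197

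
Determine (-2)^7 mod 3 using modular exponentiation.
Using Fermat: (-2)^{2} ≡ 1 (mod 3). 7 ≡ 1 (mod 2). So (-2)^{7} ≡ (-2)^{1} ≡ 1 (mod 3)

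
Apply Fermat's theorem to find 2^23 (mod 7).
By Fermat: 2^{6} ≡ 1 (mod 7). 23 = 3×6 + 5. So 2^{23} ≡ 2^{5} ≡ 4 (mod 7)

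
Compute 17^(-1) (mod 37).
Since 37 is prime, by Fermat 17^(-1) ≡ 17^{35} ≡ 24 (mod 37). Verify: 17 × 24 = 408 ≡ 1 (mod 37)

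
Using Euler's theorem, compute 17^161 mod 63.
By Euler: 17^{36} ≡ 1 mod 63 since gcd(17, 63) = 1. 161 = 4×36 + 17. So 17^{161} ≡ 17^{17} ≡ 26 mod 63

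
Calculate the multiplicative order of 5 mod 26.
Powers of 5 mod 26: 5^1≡5, 5^2≡25, 5^3≡21, 5^4≡1. Order = 4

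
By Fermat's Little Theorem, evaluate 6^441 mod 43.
By Fermat: 6^{42} ≡ 1 (mod 43). 441 ≡ 21 (mod 42). So 6^{441} ≡ 6^{21} ≡ 1 (mod 43)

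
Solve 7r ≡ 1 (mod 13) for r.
Since 13 is prime, by Fermat 7^(-1) ≡ 7^{11} ≡ 2 (mod 13). Verify: 7 × 2 = 14 ≡ 1 (mod 13)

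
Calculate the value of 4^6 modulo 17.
By repeated squaring (mod 17): 4^{1}≡4, 4^{2}≡16, 4^{4}≡1. Then 4^{6} = 4^{4+2} ≡ 1 × 16 ≡ 16 (mod 17)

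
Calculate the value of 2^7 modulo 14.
By repeated squaring (mod 14): 2^{1}≡2, 2^{2}≡4, 2^{4}≡2. Then 2^{7} = 2^{4+2+1} ≡ 2 × 4 × 2 ≡ 2 (mod 14)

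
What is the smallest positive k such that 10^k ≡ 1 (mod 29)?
Powers of 10 mod 29: 10^1≡10, 10^2≡13, 10^3≡14, 10^4≡24, 10^5≡8, 10^6≡22, 10^7≡17, 10^8≡25, 10^9≡18, 10^10≡6, 10^11≡2, 10^12≡20, 10^13≡26, 10^14≡28, 10^15≡19, 10^16≡16, 10^17≡15, 10^18≡5, 10^19≡21, 10^20≡7, 10^21≡12, 10^22≡4, 10^23≡11, 10^24≡23, 10^25≡27, 10^26≡9, 10^27≡3, 10^28≡1. ord_29(10) = 28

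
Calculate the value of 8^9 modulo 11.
By repeated squaring (mod 11): 8^{1}≡8, 8^{2}≡9, 8^{4}≡4, 8^{8}≡5. Then 8^{9} = 8^{8+1} ≡ 5 × 8 ≡ 7 (mod 11)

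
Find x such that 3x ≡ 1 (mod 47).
Since 47 is prime, by Fermat 3^(-1) ≡ 3^{45} ≡ 16 (mod 47). Verify: 3 × 16 = 48 ≡ 1 (mod 47)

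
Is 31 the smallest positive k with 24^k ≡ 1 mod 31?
Powers of 24 mod 31: 24^1≡24, 24^2≡18, 24^3≡29, 24^4≡14, 24^5≡26, 24^6≡4, 24^7≡3, 24^8≡10, 24^9≡23, 24^10≡25, 24^11≡11, 24^12≡16, 24^13≡12, 24^14≡9, 24^15≡30, 24^16≡7, 24^17≡13, 24^18≡2, 24^19≡17, 24^20≡5, 24^21≡27, 24^22≡28, 24^23≡21, 24^24≡8, 24^25≡6, 24^26≡20, 24^27≡15, 24^28≡19, 24^29≡22, 24^30≡1. Already 24^30≡1, so the order is 30 < 31. No, the actual order is 30.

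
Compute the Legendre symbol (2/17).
(2/17) = 2^{8} mod 17 = 1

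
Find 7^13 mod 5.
Using Fermat: 7^{4} ≡ 1 mod 5. 13 ≡ 1 mod 4. So 7^{13} ≡ 7^{1} ≡ 2 mod 5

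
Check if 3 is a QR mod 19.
By Euler's criterion: 3^{9} ≡ 18 mod 19. Since this equals -1 (≡ 18), 3 is not a QR.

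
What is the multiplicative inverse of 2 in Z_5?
Since 5 is prime, by Fermat 2^(-1) ≡ 2^{3} ≡ 3 (mod 5). Verify: 2 × 3 = 6 ≡ 1 (mod 5)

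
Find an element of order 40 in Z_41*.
6 has order 40 mod 41 since 6^{40} ≡ 1 mod 41 and no smaller power works.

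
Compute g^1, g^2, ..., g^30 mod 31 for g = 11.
11^1, 11^2, ..., 11^{30} mod 31: [11, 28, 29, 9, 6, 4, 13, 19, 23, 5, 24, 16, 21, 14, 30, 20, 3, 2, 22, 25, 27, 18, 12, 8, 26, 7, 15, 10, 17, 1]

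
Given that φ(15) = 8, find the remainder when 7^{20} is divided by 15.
By Euler: 7^{8} ≡ 1 mod 15 since gcd(7, 15) = 1. 20 = 2×8 + 4. So 7^{20} ≡ 7^{4} ≡ 1 mod 15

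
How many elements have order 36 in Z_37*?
A prime p has φ(p-1) primitive roots; here φ(36) = 12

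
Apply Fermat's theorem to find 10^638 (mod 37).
By Fermat: 10^{36} ≡ 1 (mod 37). 638 ≡ 26 (mod 36). So 10^{638} ≡ 10^{26} ≡ 26 (mod 37)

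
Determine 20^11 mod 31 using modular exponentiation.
By repeated squaring mod 31: 20^{1}≡20, 20^{2}≡28, 20^{4}≡9, 20^{8}≡19. Then 20^{11} = 20^{8+2+1} ≡ 19 × 28 × 20 ≡ 7 mod 31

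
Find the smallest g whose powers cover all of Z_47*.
g = 5. For each prime q|46: 5^{23}≡46, 5^{2}≡25, none ≡ 1, so ord_47(5) = 46 and 5 is a primitive root.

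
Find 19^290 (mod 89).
Using Fermat: 19^{88} ≡ 1 (mod 89). 290 ≡ 26 (mod 88). So 19^{290} ≡ 19^{26} ≡ 40 (mod 89)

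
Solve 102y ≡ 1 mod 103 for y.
Since 103 is prime, by Fermat 102^(-1) ≡ 102^{101} ≡ 102 mod 103. Verify: 102 × 102 = 10404 ≡ 1 mod 103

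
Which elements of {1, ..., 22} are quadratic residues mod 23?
QRs mod 23: {1, 2, 3, 4, 6, 8, 9, 12, 13, 16, 18}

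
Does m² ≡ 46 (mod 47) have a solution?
By Euler's criterion: 46^{23} ≡ 46 (mod 47). Since this equals -1 (≡ 46), 46 is not a QR.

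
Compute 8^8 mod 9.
By repeated squaring (mod 9): 8^{1}≡8, 8^{2}≡1, 8^{4}≡1, 8^{8}≡1. So 8^{8} ≡ 1 (mod 9)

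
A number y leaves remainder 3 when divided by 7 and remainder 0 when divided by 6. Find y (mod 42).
M = 7 × 6 = 42. M₁ = 6, y₁ ≡ 6 (mod 7). M₂ = 7, y₂ ≡ 1 (mod 6). y = 3×6×6 + 0×7×1 ≡ 24 (mod 42)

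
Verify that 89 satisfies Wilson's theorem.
(88)! mod 89 = 88. Since this equals -1 mod 89, Wilson confirms 89 is prime.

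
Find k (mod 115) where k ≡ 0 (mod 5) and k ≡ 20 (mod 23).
M = 5 × 23 = 115. M₁ = 23, y₁ ≡ 2 (mod 5). M₂ = 5, y₂ ≡ 14 (mod 23). k = 0×23×2 + 20×5×14 ≡ 20 (mod 115)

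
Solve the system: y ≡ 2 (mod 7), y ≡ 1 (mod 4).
M = 7 × 4 = 28. M₁ = 4, y₁ ≡ 2 (mod 7). M₂ = 7, y₂ ≡ 3 (mod 4). y = 2×4×2 + 1×7×3 ≡ 9 (mod 28)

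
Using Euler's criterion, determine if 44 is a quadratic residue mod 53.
By Euler's criterion: 44^{26} ≡ 1 (mod 53). Since this equals 1, 44 is a QR.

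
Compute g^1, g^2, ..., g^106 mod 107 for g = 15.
15^1, 15^2, ..., 15^{106} mod 107: [15, 11, 58, 14, 103, 47, 63, 89, 51, 16, 26, 69, 72, 10, 43, 3, 45, 33, 67, 42, 95, 34, 82, 53, 46, 48, 78, 100, 2, 30, 22, 9, 28, 99, 94, 19, 71, 102, 32, 52, 31, 37, 20, 86, 6, 90, 66, 27, 84, 83, 68, 57, 106, 92, 96, 49, 93, 4, 60, 44, 18, 56, 91, 81, 38, 35, 97, 64, 104, 62, 74, 40, 65, 12, 73, 25, 54, 61, 59, 29, 7, 105, 77, 85, 98, 79, 8, 13, 88, 36, 5, 75, 55, 76, 70, 87, 21, 101, 17, 41, 80, 23, 24, 39, 50, 1]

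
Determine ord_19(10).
Powers of 10 mod 19: 10^1≡10, 10^2≡5, 10^3≡12, 10^4≡6, 10^5≡3, 10^6≡11, 10^7≡15, 10^8≡17, 10^9≡18, 10^10≡9, 10^11≡14, 10^12≡7, 10^13≡13, 10^14≡16, 10^15≡8, 10^16≡4, 10^17≡2, 10^18≡1. So the order of 10 is 18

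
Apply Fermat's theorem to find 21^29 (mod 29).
By Fermat: 21^{28} ≡ 1 (mod 29). So 21^{29} = 21^{28} · 21^{1} ≡ 21^{1} ≡ 21 (mod 29)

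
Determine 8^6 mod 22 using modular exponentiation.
By repeated squaring mod 22: 8^{1}≡8, 8^{2}≡20, 8^{4}≡4. Then 8^{6} = 8^{4+2} ≡ 4 × 20 ≡ 14 mod 22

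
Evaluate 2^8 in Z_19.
By repeated squaring (mod 19): 2^{1}≡2, 2^{2}≡4, 2^{4}≡16, 2^{8}≡9. So 2^{8} ≡ 9 (mod 19)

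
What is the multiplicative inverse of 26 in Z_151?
Since 151 is prime, by Fermat 26^(-1) ≡ 26^{149} ≡ 122 (mod 151). Verify: 26 × 122 = 3172 ≡ 1 (mod 151)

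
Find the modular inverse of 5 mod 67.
Since 67 is prime, by Fermat 5^(-1) ≡ 5^{65} ≡ 27 (mod 67). Verify: 5 × 27 = 135 ≡ 1 (mod 67)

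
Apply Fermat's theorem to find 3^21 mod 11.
By Fermat: 3^{10} ≡ 1 mod 11. 21 = 2×10 + 1. So 3^{21} ≡ 3^{1} ≡ 3 mod 11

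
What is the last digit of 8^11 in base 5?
Using Fermat: 8^{4} ≡ 1 mod 5. 11 ≡ 3 mod 4. So 8^{11} ≡ 8^{3} ≡ 2 mod 5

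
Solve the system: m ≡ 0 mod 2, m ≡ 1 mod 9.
M = 2 × 9 = 18. M₁ = 9, y₁ ≡ 1 mod 2. M₂ = 2, y₂ ≡ 5 mod 9. m = 0×9×1 + 1×2×5 ≡ 10 mod 18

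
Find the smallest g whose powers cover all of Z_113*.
g = 3. For each prime q|112: 3^{56}≡112, 3^{16}≡49, none ≡ 1, so ord_113(3) = 112 and 3 is a primitive root.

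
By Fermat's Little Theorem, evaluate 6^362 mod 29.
By Fermat: 6^{28} ≡ 1 mod 29. 362 ≡ 26 mod 28. So 6^{362} ≡ 6^{26} ≡ 25 mod 29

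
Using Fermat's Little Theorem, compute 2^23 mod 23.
By Fermat: 2^{22} ≡ 1 (mod 23). So 2^{23} = 2^{22} · 2^{1} ≡ 2^{1} ≡ 2 (mod 23)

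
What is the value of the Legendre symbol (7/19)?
(7/19) = 7^{9} mod 19 = 1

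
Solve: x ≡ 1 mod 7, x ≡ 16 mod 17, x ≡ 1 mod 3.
M = 7 × 17 × 3 = 357. M₁ = 51, y₁ ≡ 4 mod 7. M₂ = 21, y₂ ≡ 13 mod 17. M₃ = 119, y₃ ≡ 2 mod 3. x = 1×51×4 + 16×21×13 + 1×119×2 ≡ 169 mod 357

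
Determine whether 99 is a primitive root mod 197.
ord_197(99) divides 196. For each prime q|196: 99^{98}≡196, 99^{28}≡36, none ≡ 1. So 99 has order 196 and is a primitive root mod 197.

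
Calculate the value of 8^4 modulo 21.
8^{4} = 4096 ≡ 1 (mod 21)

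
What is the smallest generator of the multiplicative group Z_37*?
g = 2. For each prime q|36: 2^{18}≡36, 2^{12}≡26, none ≡ 1, so ord_37(2) = 36 and 2 is a primitive root.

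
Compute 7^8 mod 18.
By repeated squaring mod 18: 7^{1}≡7, 7^{2}≡13, 7^{4}≡7, 7^{8}≡13. So 7^{8} ≡ 13 mod 18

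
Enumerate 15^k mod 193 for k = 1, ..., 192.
15^1, 15^2, ..., 15^{192} mod 193: [15, 32, 94, 59, 113, 151, 142, 7, 105, 31, 79, 27, 19, 92, 29, 49, 156, 24, 167, 189, 133, 65, 10, 150, 127, 168, 11, 165, 159, 69, 70, 85, 117, 18, 77, 190, 148, 97, 104, 16, 47, 126, 153, 172, 71, 100, 149, 112, 136, 110, 106, 46, 111, 121, 78, 12, 180, 191, 163, 129, 5, 75, 160, 84, 102, 179, 176, 131, 35, 139, 155, 9, 135, 95, 74, 145, 52, 8, 120, 63, 173, 86, 132, 50, 171, 56, 68, 55, 53, 23, 152, 157, 39, 6, 90, 192, 178, 161, 99, 134, 80, 42, 51, 186, 88, 162, 114, 166, 174, 101, 164, 144, 37, 169, 26, 4, 60, 128, 183, 43, 66, 25, 182, 28, 34, 124, 123, 108, 76, 175, 116, 3, 45, 96, 89, 177, 146, 67, 40, 21, 122, 93, 44, 81, 57, 83, 87, 147, 82, 72, 115, 181, 13, 2, 30, 64, 188, 118, 33, 109, 91, 14, 17, 62, 158, 54, 38, 184, 58, 98, 119, 48, 141, 185, 73, 130, 20, 107, 61, 143, 22, 137, 125, 138, 140, 170, 41, 36, 154, 187, 103, 1]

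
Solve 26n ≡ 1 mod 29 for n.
Since 29 is prime, by Fermat 26^(-1) ≡ 26^{27} ≡ 19 mod 29. Verify: 26 × 19 = 494 ≡ 1 mod 29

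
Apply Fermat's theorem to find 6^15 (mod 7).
By Fermat: 6^{6} ≡ 1 (mod 7). 15 = 2×6 + 3. So 6^{15} ≡ 6^{3} ≡ 6 (mod 7)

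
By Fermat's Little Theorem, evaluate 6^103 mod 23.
By Fermat: 6^{22} ≡ 1 (mod 23). 103 = 4×22 + 15. So 6^{103} ≡ 6^{15} ≡ 8 (mod 23)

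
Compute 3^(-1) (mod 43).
Since 43 is prime, by Fermat 3^(-1) ≡ 3^{41} ≡ 29 (mod 43). Verify: 3 × 29 = 87 ≡ 1 (mod 43)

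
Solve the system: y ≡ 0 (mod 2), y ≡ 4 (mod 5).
M = 2 × 5 = 10. M₁ = 5, y₁ ≡ 1 (mod 2). M₂ = 2, y₂ ≡ 3 (mod 5). y = 0×5×1 + 4×2×3 ≡ 4 (mod 10)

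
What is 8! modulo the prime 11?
(10)! = (8)! × (9) × (10) ≡ -1 (mod 11). So (8)! ≡ -1 × [(10)(9)]^(-1) ≡ 5 (mod 11)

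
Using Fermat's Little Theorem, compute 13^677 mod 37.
By Fermat: 13^{36} ≡ 1 (mod 37). 677 ≡ 29 (mod 36). So 13^{677} ≡ 13^{29} ≡ 22 (mod 37)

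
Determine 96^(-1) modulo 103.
Since 103 is prime, by Fermat 96^(-1) ≡ 96^{101} ≡ 44 (mod 103). Verify: 96 × 44 = 4224 ≡ 1 (mod 103)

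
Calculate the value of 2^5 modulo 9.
By repeated squaring (mod 9): 2^{1}≡2, 2^{2}≡4, 2^{4}≡7. Then 2^{5} = 2^{4+1} ≡ 7 × 2 ≡ 5 (mod 9)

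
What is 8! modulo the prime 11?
(10)! = (8)! × (9) × (10) ≡ -1 mod 11. So (8)! ≡ -1 × [(10)(9)]^(-1) ≡ 5 mod 11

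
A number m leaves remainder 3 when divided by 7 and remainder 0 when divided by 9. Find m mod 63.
M = 7 × 9 = 63. M₁ = 9, y₁ ≡ 4 mod 7. M₂ = 7, y₂ ≡ 4 mod 9. m = 3×9×4 + 0×7×4 ≡ 45 mod 63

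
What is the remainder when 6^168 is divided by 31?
Using Fermat: 6^{30} ≡ 1 mod 31. 168 ≡ 18 mod 30. So 6^{168} ≡ 6^{18} ≡ 1 mod 31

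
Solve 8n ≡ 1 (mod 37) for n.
Since 37 is prime, by Fermat 8^(-1) ≡ 8^{35} ≡ 14 (mod 37). Verify: 8 × 14 = 112 ≡ 1 (mod 37)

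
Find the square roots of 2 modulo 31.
The square roots of 2 mod 31 are 8 and 23. Verify: 8² = 64 ≡ 2 mod 31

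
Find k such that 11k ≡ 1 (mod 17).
Since 17 is prime, by Fermat 11^(-1) ≡ 11^{15} ≡ 14 (mod 17). Verify: 11 × 14 = 154 ≡ 1 (mod 17)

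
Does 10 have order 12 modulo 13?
10^{6} ≡ 1 (mod 13) and 6 < 12, so ord_13(10) = 6 ≠ 12 and 10 is not a primitive root.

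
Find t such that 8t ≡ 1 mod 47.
Since 47 is prime, by Fermat 8^(-1) ≡ 8^{45} ≡ 6 mod 47. Verify: 8 × 6 = 48 ≡ 1 mod 47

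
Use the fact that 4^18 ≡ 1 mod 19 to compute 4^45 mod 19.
By Fermat: 4^{18} ≡ 1 mod 19. 45 = 2×18 + 9. So 4^{45} ≡ 4^{9} ≡ 1 mod 19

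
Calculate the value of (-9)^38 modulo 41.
By repeated squaring (mod 41): (-9)^{1}≡32, (-9)^{2}≡40, (-9)^{4}≡1, (-9)^{8}≡1, (-9)^{16}≡1, (-9)^{32}≡1. Then (-9)^{38} = (-9)^{32+4+2} ≡ 1 × 1 × 40 ≡ 40 (mod 41)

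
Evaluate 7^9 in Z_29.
By repeated squaring mod 29: 7^{1}≡7, 7^{2}≡20, 7^{4}≡23, 7^{8}≡7. Then 7^{9} = 7^{8+1} ≡ 7 × 7 ≡ 20 mod 29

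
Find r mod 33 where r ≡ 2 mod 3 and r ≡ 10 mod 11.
M = 3 × 11 = 33. M₁ = 11, y₁ ≡ 2 mod 3. M₂ = 3, y₂ ≡ 4 mod 11. r = 2×11×2 + 10×3×4 ≡ 32 mod 33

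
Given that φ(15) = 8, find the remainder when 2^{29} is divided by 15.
By Euler: 2^{8} ≡ 1 (mod 15) since gcd(2, 15) = 1. 29 = 3×8 + 5. So 2^{29} ≡ 2^{5} ≡ 2 (mod 15)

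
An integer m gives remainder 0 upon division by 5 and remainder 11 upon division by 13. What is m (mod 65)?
M = 5 × 13 = 65. M₁ = 13, y₁ ≡ 2 (mod 5). M₂ = 5, y₂ ≡ 8 (mod 13). m = 0×13×2 + 11×5×8 ≡ 50 (mod 65)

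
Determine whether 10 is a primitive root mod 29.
ord_29(10) divides 28. For each prime q|28: 10^{14}≡28, 10^{4}≡24, none ≡ 1. So 10 has order 28 and is a primitive root mod 29.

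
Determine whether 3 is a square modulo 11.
By Euler's criterion: 3^{5} ≡ 1 (mod 11). Since this equals 1, 3 is a QR.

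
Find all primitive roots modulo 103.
There are φ(102) = 32 primitive roots mod 103: {5, 6, 11, 12, 20, 21, 35, 40, 43, 44, 45, 48, 51, 53, 54, 62, 65, 67, 70, 71, 74, 75, 77, 78, 84, 85, 86, 87, 88, 96, 99, 101}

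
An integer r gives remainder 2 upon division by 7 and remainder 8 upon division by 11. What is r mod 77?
M = 7 × 11 = 77. M₁ = 11, y₁ ≡ 2 mod 7. M₂ = 7, y₂ ≡ 8 mod 11. r = 2×11×2 + 8×7×8 ≡ 30 mod 77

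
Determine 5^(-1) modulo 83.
Since 83 is prime, by Fermat 5^(-1) ≡ 5^{81} ≡ 50 (mod 83). Verify: 5 × 50 = 250 ≡ 1 (mod 83)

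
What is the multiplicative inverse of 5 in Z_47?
Since 47 is prime, by Fermat 5^(-1) ≡ 5^{45} ≡ 19 (mod 47). Verify: 5 × 19 = 95 ≡ 1 (mod 47)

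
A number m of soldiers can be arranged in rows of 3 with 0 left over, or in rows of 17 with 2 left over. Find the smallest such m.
M = 3 × 17 = 51. M₁ = 17, y₁ ≡ 2 mod 3. M₂ = 3, y₂ ≡ 6 mod 17. m = 0×17×2 + 2×3×6 ≡ 36 mod 51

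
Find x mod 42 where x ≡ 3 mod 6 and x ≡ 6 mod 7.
M = 6 × 7 = 42. M₁ = 7, y₁ ≡ 1 mod 6. M₂ = 6, y₂ ≡ 6 mod 7. x = 3×7×1 + 6×6×6 ≡ 27 mod 42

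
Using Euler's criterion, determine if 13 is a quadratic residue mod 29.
By Euler's criterion: 13^{14} ≡ 1 mod 29. Since this equals 1, 13 is a QR.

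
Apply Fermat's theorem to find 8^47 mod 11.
By Fermat: 8^{10} ≡ 1 mod 11. 47 = 4×10 + 7. So 8^{47} ≡ 8^{7} ≡ 2 mod 11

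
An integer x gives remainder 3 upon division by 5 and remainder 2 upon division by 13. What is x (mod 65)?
M = 5 × 13 = 65. M₁ = 13, y₁ ≡ 2 (mod 5). M₂ = 5, y₂ ≡ 8 (mod 13). x = 3×13×2 + 2×5×8 ≡ 28 (mod 65)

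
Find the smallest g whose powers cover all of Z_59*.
g = 2. For each prime q|58: 2^{29}≡58, 2^{2}≡4, none ≡ 1, so ord_59(2) = 58 and 2 is a primitive root.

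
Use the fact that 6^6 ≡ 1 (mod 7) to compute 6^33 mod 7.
By Fermat: 6^{6} ≡ 1 (mod 7). 33 = 5×6 + 3. So 6^{33} ≡ 6^{3} ≡ 6 (mod 7)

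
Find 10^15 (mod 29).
By repeated squaring (mod 29): 10^{1}≡10, 10^{2}≡13, 10^{4}≡24, 10^{8}≡25. Then 10^{15} = 10^{8+4+2+1} ≡ 25 × 24 × 13 × 10 ≡ 19 (mod 29)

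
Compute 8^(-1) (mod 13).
Since 13 is prime, by Fermat 8^(-1) ≡ 8^{11} ≡ 5 (mod 13). Verify: 8 × 5 = 40 ≡ 1 (mod 13)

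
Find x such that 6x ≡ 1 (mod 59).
Since 59 is prime, by Fermat 6^(-1) ≡ 6^{57} ≡ 10 (mod 59). Verify: 6 × 10 = 60 ≡ 1 (mod 59)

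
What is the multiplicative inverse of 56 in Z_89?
Since 89 is prime, by Fermat 56^(-1) ≡ 56^{87} ≡ 62 (mod 89). Verify: 56 × 62 = 3472 ≡ 1 (mod 89)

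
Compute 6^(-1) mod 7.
Since 7 is prime, by Fermat 6^(-1) ≡ 6^{5} ≡ 6 mod 7. Verify: 6 × 6 = 36 ≡ 1 mod 7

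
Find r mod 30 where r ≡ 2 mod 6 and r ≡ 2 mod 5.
M = 6 × 5 = 30. M₁ = 5, y₁ ≡ 5 mod 6. M₂ = 6, y₂ ≡ 1 mod 5. r = 2×5×5 + 2×6×1 ≡ 2 mod 30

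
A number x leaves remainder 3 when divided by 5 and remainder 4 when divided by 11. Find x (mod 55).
M = 5 × 11 = 55. M₁ = 11, y₁ ≡ 1 (mod 5). M₂ = 5, y₂ ≡ 9 (mod 11). x = 3×11×1 + 4×5×9 ≡ 48 (mod 55)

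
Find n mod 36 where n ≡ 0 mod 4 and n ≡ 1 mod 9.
M = 4 × 9 = 36. M₁ = 9, y₁ ≡ 1 mod 4. M₂ = 4, y₂ ≡ 7 mod 9. n = 0×9×1 + 1×4×7 ≡ 28 mod 36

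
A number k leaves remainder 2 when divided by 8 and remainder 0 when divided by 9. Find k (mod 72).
M = 8 × 9 = 72. M₁ = 9, y₁ ≡ 1 (mod 8). M₂ = 8, y₂ ≡ 8 (mod 9). k = 2×9×1 + 0×8×8 ≡ 18 (mod 72)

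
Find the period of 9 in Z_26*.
Powers of 9 mod 26: 9^1≡9, 9^2≡3, 9^3≡1. Order = 3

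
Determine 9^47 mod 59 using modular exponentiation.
By repeated squaring (mod 59): 9^{1}≡9, 9^{2}≡22, 9^{4}≡12, 9^{8}≡26, 9^{16}≡27, 9^{32}≡21. Then 9^{47} = 9^{32+8+4+2+1} ≡ 21 × 26 × 12 × 22 × 9 ≡ 4 (mod 59)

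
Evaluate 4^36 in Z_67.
By repeated squaring mod 67: 4^{1}≡4, 4^{2}≡16, 4^{4}≡55, 4^{8}≡10, 4^{16}≡33, 4^{32}≡17. Then 4^{36} = 4^{32+4} ≡ 17 × 55 ≡ 64 mod 67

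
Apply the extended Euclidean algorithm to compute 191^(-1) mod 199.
Extended GCD: 191(-25) + 199(24) = 1. So 191^(-1) ≡ -25 ≡ 174 mod 199. Verify: 191 × 174 = 33234 ≡ 1 mod 199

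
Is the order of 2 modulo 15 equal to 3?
Powers of 2 mod 15: 2^1≡2, 2^2≡4, 2^3≡8, 2^4≡1. 2^3≡8≢1, so ord ≠ 3. No, the actual order is 4.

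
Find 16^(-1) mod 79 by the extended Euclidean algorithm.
Extended GCD: 16(5) + 79(-1) = 1. So 16^(-1) ≡ 5 mod 79. Verify: 16 × 5 = 80 ≡ 1 mod 79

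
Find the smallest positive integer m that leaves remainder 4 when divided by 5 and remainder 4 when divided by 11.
M = 5 × 11 = 55. M₁ = 11, y₁ ≡ 1 (mod 5). M₂ = 5, y₂ ≡ 9 (mod 11). m = 4×11×1 + 4×5×9 ≡ 4 (mod 55)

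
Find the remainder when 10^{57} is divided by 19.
By Fermat: 10^{18} ≡ 1 mod 19. 57 = 3×18 + 3. So 10^{57} ≡ 10^{3} ≡ 12 mod 19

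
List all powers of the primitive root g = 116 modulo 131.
116^1, 116^2, ..., 116^{130} mod 131: [116, 94, 31, 59, 32, 44, 126, 75, 54, 107, 98, 102, 42, 25, 18, 123, 120, 34, 14, 52, 6, 41, 40, 55, 92, 61, 2, 101, 57, 62, 118, 64, 88, 121, 19, 108, 83, 65, 73, 84, 50, 36, 115, 109, 68, 28, 104, 12, 82, 80, 110, 53, 122, 4, 71, 114, 124, 105, 128, 45, 111, 38, 85, 35, 130, 15, 37, 100, 72, 99, 87, 5, 56, 77, 24, 33, 29, 89, 106, 113, 8, 11, 97, 117, 79, 125, 90, 91, 76, 39, 70, 129, 30, 74, 69, 13, 67, 43, 10, 112, 23, 48, 66, 58, 47, 81, 95, 16, 22, 63, 103, 27, 119, 49, 51, 21, 78, 9, 127, 60, 17, 7, 26, 3, 86, 20, 93, 46, 96, 1]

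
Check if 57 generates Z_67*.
ord_67(57) divides 66. For each prime q|66: 57^{33}≡66, 57^{22}≡37, 57^{6}≡25, none ≡ 1. So 57 has order 66 and is a primitive root mod 67.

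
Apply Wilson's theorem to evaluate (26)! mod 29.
(28)! = (26)! × (27) × (28) ≡ -1 mod 29. So (26)! ≡ -1 × [(28)(27)]^(-1) ≡ 14 mod 29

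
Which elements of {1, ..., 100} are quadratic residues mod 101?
Quadratic residues modulo 101: {1, 4, 5, 6, 9, 13, 14, 16, 17, 19, 20, 21, 22, 23, 24, 25, 30, 31, 33, 36, 37, 43, 45, 47, 49, 52, 54, 56, 58, 64, 65, 68, 70, 71, 76, 77, 78, 79, 80, 81, 82, 84, 85, 87, 88, 92, 95, 96, 97, 100}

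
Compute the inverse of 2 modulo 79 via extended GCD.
Extended GCD: 2(-39) + 79(1) = 1. So 2^(-1) ≡ -39 ≡ 40 (mod 79). Verify: 2 × 40 = 80 ≡ 1 (mod 79)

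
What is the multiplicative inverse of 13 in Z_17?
Since 17 is prime, by Fermat 13^(-1) ≡ 13^{15} ≡ 4 (mod 17). Verify: 13 × 4 = 52 ≡ 1 (mod 17)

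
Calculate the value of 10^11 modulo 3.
Using Fermat: 10^{2} ≡ 1 mod 3. 11 ≡ 1 mod 2. So 10^{11} ≡ 10^{1} ≡ 1 mod 3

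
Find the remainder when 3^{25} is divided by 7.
By Fermat: 3^{6} ≡ 1 (mod 7). 25 = 4×6 + 1. So 3^{25} ≡ 3^{1} ≡ 3 (mod 7)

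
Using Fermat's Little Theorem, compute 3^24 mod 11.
By Fermat: 3^{10} ≡ 1 (mod 11). 24 = 2×10 + 4. So 3^{24} ≡ 3^{4} ≡ 4 (mod 11)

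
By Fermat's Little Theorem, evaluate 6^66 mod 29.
By Fermat: 6^{28} ≡ 1 mod 29. 66 = 2×28 + 10. So 6^{66} ≡ 6^{10} ≡ 16 mod 29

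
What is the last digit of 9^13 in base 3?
By repeated squaring mod 3: 9^{1}≡0, 9^{2}≡0, 9^{4}≡0, 9^{8}≡0. Then 9^{13} = 9^{8+4+1} ≡ 0 × 0 × 0 ≡ 0 mod 3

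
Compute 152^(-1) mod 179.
Since 179 is prime, by Fermat 152^(-1) ≡ 152^{177} ≡ 53 mod 179. Verify: 152 × 53 = 8056 ≡ 1 mod 179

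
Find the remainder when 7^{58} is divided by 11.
By Fermat: 7^{10} ≡ 1 (mod 11). 58 = 5×10 + 8. So 7^{58} ≡ 7^{8} ≡ 9 (mod 11)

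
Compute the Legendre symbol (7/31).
(7/31) = 7^{15} mod 31 = 1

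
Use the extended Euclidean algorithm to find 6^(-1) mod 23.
Extended GCD: 6(4) + 23(-1) = 1. So 6^(-1) ≡ 4 (mod 23). Verify: 6 × 4 = 24 ≡ 1 (mod 23)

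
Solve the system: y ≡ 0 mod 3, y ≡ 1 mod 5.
M = 3 × 5 = 15. M₁ = 5, y₁ ≡ 2 mod 3. M₂ = 3, y₂ ≡ 2 mod 5. y = 0×5×2 + 1×3×2 ≡ 6 mod 15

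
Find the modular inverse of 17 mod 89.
Since 89 is prime, by Fermat 17^(-1) ≡ 17^{87} ≡ 21 (mod 89). Verify: 17 × 21 = 357 ≡ 1 (mod 89)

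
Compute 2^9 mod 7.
Using Fermat: 2^{6} ≡ 1 (mod 7). 9 ≡ 3 (mod 6). So 2^{9} ≡ 2^{3} ≡ 1 (mod 7)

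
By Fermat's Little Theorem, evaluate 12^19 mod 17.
By Fermat: 12^{16} ≡ 1 (mod 17). So 12^{19} = 12^{16} · 12^{3} ≡ 12^{3} ≡ 11 (mod 17)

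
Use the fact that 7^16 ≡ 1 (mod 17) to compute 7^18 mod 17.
By Fermat: 7^{16} ≡ 1 (mod 17). So 7^{18} = 7^{16} · 7^{2} ≡ 7^{2} ≡ 15 (mod 17)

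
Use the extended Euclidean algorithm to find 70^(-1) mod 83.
Extended GCD: 70(-32) + 83(27) = 1. So 70^(-1) ≡ -32 ≡ 51 (mod 83). Verify: 70 × 51 = 3570 ≡ 1 (mod 83)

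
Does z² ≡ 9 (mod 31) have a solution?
By Euler's criterion: 9^{15} ≡ 1 (mod 31). Since this equals 1, 9 is a QR.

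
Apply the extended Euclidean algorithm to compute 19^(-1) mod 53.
Extended GCD: 19(14) + 53(-5) = 1. So 19^(-1) ≡ 14 mod 53. Verify: 19 × 14 = 266 ≡ 1 mod 53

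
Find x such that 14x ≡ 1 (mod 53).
Since 53 is prime, by Fermat 14^(-1) ≡ 14^{51} ≡ 19 (mod 53). Verify: 14 × 19 = 266 ≡ 1 (mod 53)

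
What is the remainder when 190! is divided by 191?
By Wilson's theorem, (190)! ≡ -1 ≡ 190 (mod 191)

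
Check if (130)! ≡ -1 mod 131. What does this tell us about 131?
(130)! mod 131 = 130. Since this equals -1 mod 131, Wilson confirms 131 is prime.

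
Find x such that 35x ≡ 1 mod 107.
Since 107 is prime, by Fermat 35^(-1) ≡ 35^{105} ≡ 52 mod 107. Verify: 35 × 52 = 1820 ≡ 1 mod 107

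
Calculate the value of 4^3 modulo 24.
4^{3} = 64 ≡ 16 mod 24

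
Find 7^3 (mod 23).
7^{3} = 343 ≡ 21 (mod 23)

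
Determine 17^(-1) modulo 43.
Since 43 is prime, by Fermat 17^(-1) ≡ 17^{41} ≡ 38 (mod 43). Verify: 17 × 38 = 646 ≡ 1 (mod 43)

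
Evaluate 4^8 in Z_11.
By repeated squaring mod 11: 4^{1}≡4, 4^{2}≡5, 4^{4}≡3, 4^{8}≡9. So 4^{8} ≡ 9 mod 11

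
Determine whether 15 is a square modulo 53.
By Euler's criterion: 15^{26} ≡ 1 (mod 53). Since this equals 1, 15 is a QR.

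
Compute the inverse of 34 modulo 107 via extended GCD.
Extended GCD: 34(-22) + 107(7) = 1. So 34^(-1) ≡ -22 ≡ 85 (mod 107). Verify: 34 × 85 = 2890 ≡ 1 (mod 107)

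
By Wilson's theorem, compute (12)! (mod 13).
By Wilson's theorem, (12)! ≡ -1 ≡ 12 (mod 13)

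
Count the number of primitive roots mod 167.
Number of primitive roots mod 167 = φ(p-1) = φ(166) = 82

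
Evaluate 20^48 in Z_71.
By repeated squaring mod 71: 20^{1}≡20, 20^{2}≡45, 20^{4}≡37, 20^{8}≡20, 20^{16}≡45, 20^{32}≡37. Then 20^{48} = 20^{32+16} ≡ 37 × 45 ≡ 32 mod 71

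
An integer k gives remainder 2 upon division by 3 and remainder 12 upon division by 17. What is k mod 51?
M = 3 × 17 = 51. M₁ = 17, y₁ ≡ 2 mod 3. M₂ = 3, y₂ ≡ 6 mod 17. k = 2×17×2 + 12×3×6 ≡ 29 mod 51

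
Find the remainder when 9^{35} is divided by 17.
By Fermat: 9^{16} ≡ 1 (mod 17). 35 = 2×16 + 3. So 9^{35} ≡ 9^{3} ≡ 15 (mod 17)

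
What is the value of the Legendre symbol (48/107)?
(48/107) = 48^{53} mod 107 = 1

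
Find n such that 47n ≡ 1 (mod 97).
Since 97 is prime, by Fermat 47^(-1) ≡ 47^{95} ≡ 64 (mod 97). Verify: 47 × 64 = 3008 ≡ 1 (mod 97)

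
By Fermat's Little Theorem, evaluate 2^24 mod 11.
By Fermat: 2^{10} ≡ 1 mod 11. 24 = 2×10 + 4. So 2^{24} ≡ 2^{4} ≡ 5 mod 11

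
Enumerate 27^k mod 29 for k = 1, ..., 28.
27^1, 27^2, ..., 27^{28} mod 29: [27, 4, 21, 16, 26, 6, 17, 24, 10, 9, 11, 7, 15, 28, 2, 25, 8, 13, 3, 23, 12, 5, 19, 20, 18, 22, 14, 1]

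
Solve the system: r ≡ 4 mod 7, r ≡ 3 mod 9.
M = 7 × 9 = 63. M₁ = 9, y₁ ≡ 4 mod 7. M₂ = 7, y₂ ≡ 4 mod 9. r = 4×9×4 + 3×7×4 ≡ 39 mod 63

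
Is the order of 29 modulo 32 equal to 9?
Powers of 29 mod 32: 29^1≡29, 29^2≡9, 29^3≡5, 29^4≡17, 29^5≡13, 29^6≡25, 29^7≡21, 29^8≡1. Already 29^8≡1, so the order is 8 < 9. No, the actual order is 8.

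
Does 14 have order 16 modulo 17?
ord_17(14) divides 16. For each prime q|16: 14^{8}≡16, none ≡ 1. So 14 has order 16 and is a primitive root mod 17.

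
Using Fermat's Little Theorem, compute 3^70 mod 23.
By Fermat: 3^{22} ≡ 1 mod 23. 70 = 3×22 + 4. So 3^{70} ≡ 3^{4} ≡ 12 mod 23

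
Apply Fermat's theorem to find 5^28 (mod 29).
By Fermat's Little Theorem, 5^{28} ≡ 1 (mod 29) since 29 is prime and gcd(5, 29) = 1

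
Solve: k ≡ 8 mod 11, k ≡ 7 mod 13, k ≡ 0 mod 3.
M = 11 × 13 × 3 = 429. M₁ = 39, y₁ ≡ 2 mod 11. M₂ = 33, y₂ ≡ 2 mod 13. M₃ = 143, y₃ ≡ 2 mod 3. k = 8×39×2 + 7×33×2 + 0×143×2 ≡ 228 mod 429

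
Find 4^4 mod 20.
4^{4} = 256 ≡ 16 mod 20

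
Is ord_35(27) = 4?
Powers of 27 mod 35: 27^1≡27, 27^2≡29, 27^3≡13, 27^4≡1. First k with 27^k≡1 is k=4. Yes, ord_35(27) = 4.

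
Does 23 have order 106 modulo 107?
23^{53} ≡ 1 mod 107 and 53 < 106, so ord_107(23) = 53 ≠ 106 and 23 is not a primitive root.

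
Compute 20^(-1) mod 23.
Since 23 is prime, by Fermat 20^(-1) ≡ 20^{21} ≡ 15 mod 23. Verify: 20 × 15 = 300 ≡ 1 mod 23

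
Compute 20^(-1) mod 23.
Since 23 is prime, by Fermat 20^(-1) ≡ 20^{21} ≡ 15 mod 23. Verify: 20 × 15 = 300 ≡ 1 mod 23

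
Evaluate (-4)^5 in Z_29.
By repeated squaring mod 29: (-4)^{1}≡25, (-4)^{2}≡16, (-4)^{4}≡24. Then (-4)^{5} = (-4)^{4+1} ≡ 24 × 25 ≡ 20 mod 29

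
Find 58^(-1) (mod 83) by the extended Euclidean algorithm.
Extended GCD: 58(-10) + 83(7) = 1. So 58^(-1) ≡ -10 ≡ 73 (mod 83). Verify: 58 × 73 = 4234 ≡ 1 (mod 83)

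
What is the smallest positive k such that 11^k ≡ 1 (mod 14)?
Powers of 11 mod 14: 11^1≡11, 11^2≡9, 11^3≡1. ord_14(11) = 3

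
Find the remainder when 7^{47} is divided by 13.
By Fermat: 7^{12} ≡ 1 mod 13. 47 = 3×12 + 11. So 7^{47} ≡ 7^{11} ≡ 2 mod 13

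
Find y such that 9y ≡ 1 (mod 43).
Since 43 is prime, by Fermat 9^(-1) ≡ 9^{41} ≡ 24 (mod 43). Verify: 9 × 24 = 216 ≡ 1 (mod 43)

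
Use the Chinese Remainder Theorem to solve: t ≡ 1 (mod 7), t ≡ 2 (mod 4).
M = 7 × 4 = 28. M₁ = 4, y₁ ≡ 2 (mod 7). M₂ = 7, y₂ ≡ 3 (mod 4). t = 1×4×2 + 2×7×3 ≡ 22 (mod 28)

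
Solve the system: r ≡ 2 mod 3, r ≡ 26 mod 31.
M = 3 × 31 = 93. M₁ = 31, y₁ ≡ 1 mod 3. M₂ = 3, y₂ ≡ 21 mod 31. r = 2×31×1 + 26×3×21 ≡ 26 mod 93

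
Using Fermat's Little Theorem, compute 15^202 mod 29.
By Fermat: 15^{28} ≡ 1 mod 29. 202 ≡ 6 mod 28. So 15^{202} ≡ 15^{6} ≡ 5 mod 29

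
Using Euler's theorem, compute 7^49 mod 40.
By Euler: 7^{16} ≡ 1 mod 40 since gcd(7, 40) = 1. 49 = 3×16 + 1. So 7^{49} ≡ 7^{1} ≡ 7 mod 40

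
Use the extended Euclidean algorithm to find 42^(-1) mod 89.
Extended GCD: 42(-36) + 89(17) = 1. So 42^(-1) ≡ -36 ≡ 53 (mod 89). Verify: 42 × 53 = 2226 ≡ 1 (mod 89)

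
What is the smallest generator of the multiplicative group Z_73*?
g = 5. For each prime q|72: 5^{36}≡72, 5^{24}≡8, none ≡ 1, so ord_73(5) = 72 and 5 is a primitive root.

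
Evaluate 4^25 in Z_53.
By repeated squaring (mod 53): 4^{1}≡4, 4^{2}≡16, 4^{4}≡44, 4^{8}≡28, 4^{16}≡42. Then 4^{25} = 4^{16+8+1} ≡ 42 × 28 × 4 ≡ 40 (mod 53)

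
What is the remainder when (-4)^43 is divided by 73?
By repeated squaring (mod 73): (-4)^{1}≡69, (-4)^{2}≡16, (-4)^{4}≡37, (-4)^{8}≡55, (-4)^{16}≡32, (-4)^{32}≡2. Then (-4)^{43} = (-4)^{32+8+2+1} ≡ 2 × 55 × 16 × 69 ≡ 41 (mod 73)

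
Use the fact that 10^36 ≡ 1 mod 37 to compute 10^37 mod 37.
By Fermat: 10^{36} ≡ 1 mod 37. So 10^{37} = 10^{36} · 10^{1} ≡ 10^{1} ≡ 10 mod 37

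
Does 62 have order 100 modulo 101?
62^{20} ≡ 1 (mod 101) and 20 < 100, so ord_101(62) = 20 ≠ 100 and 62 is not a primitive root.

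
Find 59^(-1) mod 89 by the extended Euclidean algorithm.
Extended GCD: 59(-3) + 89(2) = 1. So 59^(-1) ≡ -3 ≡ 86 mod 89. Verify: 59 × 86 = 5074 ≡ 1 mod 89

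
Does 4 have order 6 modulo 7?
4^{3} ≡ 1 (mod 7) and 3 < 6, so ord_7(4) = 3 ≠ 6 and 4 is not a primitive root.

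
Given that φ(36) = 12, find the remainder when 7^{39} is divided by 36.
By Euler: 7^{12} ≡ 1 (mod 36) since gcd(7, 36) = 1. 39 = 3×12 + 3. So 7^{39} ≡ 7^{3} ≡ 19 (mod 36)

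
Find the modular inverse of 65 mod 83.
Since 83 is prime, by Fermat 65^(-1) ≡ 65^{81} ≡ 23 (mod 83). Verify: 65 × 23 = 1495 ≡ 1 (mod 83)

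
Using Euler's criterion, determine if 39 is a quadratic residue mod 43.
By Euler's criterion: 39^{21} ≡ 42 (mod 43). Since this equals -1 (≡ 42), 39 is not a QR.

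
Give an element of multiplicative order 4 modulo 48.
5 has order 4 mod 48 since 5^{4} ≡ 1 mod 48 and no smaller power works.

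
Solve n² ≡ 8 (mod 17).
The square roots of 8 mod 17 are 12 and 5. Verify: 12² = 144 ≡ 8 (mod 17)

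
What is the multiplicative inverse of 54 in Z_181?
Since 181 is prime, by Fermat 54^(-1) ≡ 54^{179} ≡ 57 mod 181. Verify: 54 × 57 = 3078 ≡ 1 mod 181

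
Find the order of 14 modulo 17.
Powers of 14 mod 17: 14^1≡14, 14^2≡9, 14^3≡7, 14^4≡13, 14^5≡12, 14^6≡15, 14^7≡6, 14^8≡16, 14^9≡3, 14^10≡8, 14^11≡10, 14^12≡4, 14^13≡5, 14^14≡2, 14^15≡11, 14^16≡1. Order = 16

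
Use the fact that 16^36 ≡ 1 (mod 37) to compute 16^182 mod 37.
By Fermat: 16^{36} ≡ 1 (mod 37). 182 ≡ 2 (mod 36). So 16^{182} ≡ 16^{2} ≡ 34 (mod 37)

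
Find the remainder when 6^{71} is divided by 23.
By Fermat: 6^{22} ≡ 1 (mod 23). 71 = 3×22 + 5. So 6^{71} ≡ 6^{5} ≡ 2 (mod 23)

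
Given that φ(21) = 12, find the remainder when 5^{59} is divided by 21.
By Euler: 5^{12} ≡ 1 mod 21 since gcd(5, 21) = 1. 59 = 4×12 + 11. So 5^{59} ≡ 5^{11} ≡ 17 mod 21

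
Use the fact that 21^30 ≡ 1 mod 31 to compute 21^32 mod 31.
By Fermat: 21^{30} ≡ 1 mod 31. So 21^{32} = 21^{30} · 21^{2} ≡ 21^{2} ≡ 7 mod 31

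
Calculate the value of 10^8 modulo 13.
By repeated squaring (mod 13): 10^{1}≡10, 10^{2}≡9, 10^{4}≡3, 10^{8}≡9. So 10^{8} ≡ 9 (mod 13)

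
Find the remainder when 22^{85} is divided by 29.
By Fermat: 22^{28} ≡ 1 (mod 29). 85 = 3×28 + 1. So 22^{85} ≡ 22^{1} ≡ 22 (mod 29)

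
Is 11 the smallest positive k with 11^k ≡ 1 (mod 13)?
Powers of 11 mod 13: 11^1≡11, 11^2≡4, 11^3≡5, 11^4≡3, 11^5≡7, 11^6≡12, 11^7≡2, 11^8≡9, 11^9≡8, 11^10≡10, 11^11≡6, 11^12≡1. 11^11≡6≢1, so ord ≠ 11. No, the actual order is 12.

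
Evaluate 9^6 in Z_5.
Using Fermat: 9^{4} ≡ 1 (mod 5). 6 ≡ 2 (mod 4). So 9^{6} ≡ 9^{2} ≡ 1 (mod 5)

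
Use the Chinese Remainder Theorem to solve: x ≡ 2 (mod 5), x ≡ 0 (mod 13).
M = 5 × 13 = 65. M₁ = 13, y₁ ≡ 2 (mod 5). M₂ = 5, y₂ ≡ 8 (mod 13). x = 2×13×2 + 0×5×8 ≡ 52 (mod 65)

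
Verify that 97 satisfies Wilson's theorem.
(96)! mod 97 = 96. Since this equals -1 (mod 97), Wilson confirms 97 is prime.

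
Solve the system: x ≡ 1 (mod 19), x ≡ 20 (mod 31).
M = 19 × 31 = 589. M₁ = 31, y₁ ≡ 8 (mod 19). M₂ = 19, y₂ ≡ 18 (mod 31). x = 1×31×8 + 20×19×18 ≡ 20 (mod 589)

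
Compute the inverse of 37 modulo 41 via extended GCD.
Extended GCD: 37(10) + 41(-9) = 1. So 37^(-1) ≡ 10 (mod 41). Verify: 37 × 10 = 370 ≡ 1 (mod 41)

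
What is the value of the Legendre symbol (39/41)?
(39/41) = 39^{20} mod 41 = 1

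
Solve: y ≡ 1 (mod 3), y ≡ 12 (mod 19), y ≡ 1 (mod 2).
M = 3 × 19 × 2 = 114. M₁ = 38, y₁ ≡ 2 (mod 3). M₂ = 6, y₂ ≡ 16 (mod 19). M₃ = 57, y₃ ≡ 1 (mod 2). y = 1×38×2 + 12×6×16 + 1×57×1 ≡ 31 (mod 114)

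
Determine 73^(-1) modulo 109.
Since 109 is prime, by Fermat 73^(-1) ≡ 73^{107} ≡ 3 (mod 109). Verify: 73 × 3 = 219 ≡ 1 (mod 109)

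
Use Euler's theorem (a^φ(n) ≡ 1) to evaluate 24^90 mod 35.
By Euler: 24^{24} ≡ 1 mod 35 since gcd(24, 35) = 1. 90 = 3×24 + 18. So 24^{90} ≡ 24^{18} ≡ 1 mod 35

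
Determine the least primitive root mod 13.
g = 2. For each prime q|12: 2^{6}≡12, 2^{4}≡3, none ≡ 1, so ord_13(2) = 12 and 2 is a primitive root.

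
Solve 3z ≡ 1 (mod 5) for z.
Since 5 is prime, by Fermat 3^(-1) ≡ 3^{3} ≡ 2 (mod 5). Verify: 3 × 2 = 6 ≡ 1 (mod 5)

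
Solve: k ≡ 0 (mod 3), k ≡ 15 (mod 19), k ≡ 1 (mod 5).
M = 3 × 19 × 5 = 285. M₁ = 95, y₁ ≡ 2 (mod 3). M₂ = 15, y₂ ≡ 14 (mod 19). M₃ = 57, y₃ ≡ 3 (mod 5). k = 0×95×2 + 15×15×14 + 1×57×3 ≡ 186 (mod 285)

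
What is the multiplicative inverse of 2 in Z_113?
Since 113 is prime, by Fermat 2^(-1) ≡ 2^{111} ≡ 57 (mod 113). Verify: 2 × 57 = 114 ≡ 1 (mod 113)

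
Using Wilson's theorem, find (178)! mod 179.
By Wilson's theorem, (178)! ≡ -1 ≡ 178 (mod 179)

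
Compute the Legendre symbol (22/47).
(22/47) = 22^{23} mod 47 = -1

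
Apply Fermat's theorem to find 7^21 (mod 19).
By Fermat: 7^{18} ≡ 1 (mod 19). So 7^{21} = 7^{18} · 7^{3} ≡ 7^{3} ≡ 1 (mod 19)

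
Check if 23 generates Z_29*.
23^{7} ≡ 1 (mod 29) and 7 < 28, so ord_29(23) = 7 ≠ 28 and 23 is not a primitive root.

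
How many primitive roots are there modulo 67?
Number of primitive roots mod 67 = φ(p-1) = φ(66) = 20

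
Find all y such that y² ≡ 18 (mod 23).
The square roots of 18 mod 23 are 8 and 15. Verify: 8² = 64 ≡ 18 (mod 23)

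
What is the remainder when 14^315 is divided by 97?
Using Fermat: 14^{96} ≡ 1 mod 97. 315 ≡ 27 mod 96. So 14^{315} ≡ 14^{27} ≡ 34 mod 97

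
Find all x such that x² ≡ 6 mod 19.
The square roots of 6 mod 19 are 5 and 14. Verify: 5² = 25 ≡ 6 mod 19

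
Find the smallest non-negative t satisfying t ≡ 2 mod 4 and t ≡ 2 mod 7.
M = 4 × 7 = 28. M₁ = 7, y₁ ≡ 3 mod 4. M₂ = 4, y₂ ≡ 2 mod 7. t = 2×7×3 + 2×4×2 ≡ 2 mod 28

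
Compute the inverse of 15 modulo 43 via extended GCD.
Extended GCD: 15(-20) + 43(7) = 1. So 15^(-1) ≡ -20 ≡ 23 mod 43. Verify: 15 × 23 = 345 ≡ 1 mod 43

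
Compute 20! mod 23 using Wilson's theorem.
(22)! = (20)! × (21) × (22) ≡ -1 mod 23. So (20)! ≡ -1 × [(22)(21)]^(-1) ≡ 11 mod 23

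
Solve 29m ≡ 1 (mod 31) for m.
Since 31 is prime, by Fermat 29^(-1) ≡ 29^{29} ≡ 15 (mod 31). Verify: 29 × 15 = 435 ≡ 1 (mod 31)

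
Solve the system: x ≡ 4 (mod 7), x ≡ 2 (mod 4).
M = 7 × 4 = 28. M₁ = 4, y₁ ≡ 2 (mod 7). M₂ = 7, y₂ ≡ 3 (mod 4). x = 4×4×2 + 2×7×3 ≡ 18 (mod 28)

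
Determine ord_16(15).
Powers of 15 mod 16: 15^1≡15, 15^2≡1. Order = 2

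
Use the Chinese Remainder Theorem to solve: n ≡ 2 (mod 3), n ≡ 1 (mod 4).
M = 3 × 4 = 12. M₁ = 4, y₁ ≡ 1 (mod 3). M₂ = 3, y₂ ≡ 3 (mod 4). n = 2×4×1 + 1×3×3 ≡ 5 (mod 12)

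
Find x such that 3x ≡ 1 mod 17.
Since 17 is prime, by Fermat 3^(-1) ≡ 3^{15} ≡ 6 mod 17. Verify: 3 × 6 = 18 ≡ 1 mod 17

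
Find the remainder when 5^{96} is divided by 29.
By Fermat: 5^{28} ≡ 1 (mod 29). 96 = 3×28 + 12. So 5^{96} ≡ 5^{12} ≡ 7 (mod 29)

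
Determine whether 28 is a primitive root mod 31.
28^{15} ≡ 1 mod 31 and 15 < 30, so ord_31(28) = 15 ≠ 30 and 28 is not a primitive root.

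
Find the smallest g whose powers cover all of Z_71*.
g = 7. Powers: [7, 49, 59, 58, 51, 2, 14, ...] generates all 70 non-zero residues.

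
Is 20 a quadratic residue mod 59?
By Euler's criterion: 20^{29} ≡ 1 (mod 59). Since this equals 1, 20 is a QR.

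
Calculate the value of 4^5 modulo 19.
By repeated squaring (mod 19): 4^{1}≡4, 4^{2}≡16, 4^{4}≡9. Then 4^{5} = 4^{4+1} ≡ 9 × 4 ≡ 17 (mod 19)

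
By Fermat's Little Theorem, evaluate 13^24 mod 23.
By Fermat: 13^{22} ≡ 1 mod 23. So 13^{24} = 13^{22} · 13^{2} ≡ 13^{2} ≡ 8 mod 23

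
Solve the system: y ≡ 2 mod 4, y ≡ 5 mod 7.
M = 4 × 7 = 28. M₁ = 7, y₁ ≡ 3 mod 4. M₂ = 4, y₂ ≡ 2 mod 7. y = 2×7×3 + 5×4×2 ≡ 26 mod 28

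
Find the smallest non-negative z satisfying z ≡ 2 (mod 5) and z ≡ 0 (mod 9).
M = 5 × 9 = 45. M₁ = 9, y₁ ≡ 4 (mod 5). M₂ = 5, y₂ ≡ 2 (mod 9). z = 2×9×4 + 0×5×2 ≡ 27 (mod 45)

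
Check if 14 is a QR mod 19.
By Euler's criterion: 14^{9} ≡ 18 (mod 19). Since this equals -1 (≡ 18), 14 is not a QR.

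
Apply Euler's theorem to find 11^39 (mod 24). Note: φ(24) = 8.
By Euler: 11^{8} ≡ 1 (mod 24) since gcd(11, 24) = 1. 39 = 4×8 + 7. So 11^{39} ≡ 11^{7} ≡ 11 (mod 24)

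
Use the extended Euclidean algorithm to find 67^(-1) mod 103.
Extended GCD: 67(20) + 103(-13) = 1. So 67^(-1) ≡ 20 mod 103. Verify: 67 × 20 = 1340 ≡ 1 mod 103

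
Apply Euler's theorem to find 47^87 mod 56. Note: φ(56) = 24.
By Euler: 47^{24} ≡ 1 mod 56 since gcd(47, 56) = 1. 87 = 3×24 + 15. So 47^{87} ≡ 47^{15} ≡ 55 mod 56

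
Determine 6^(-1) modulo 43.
Since 43 is prime, by Fermat 6^(-1) ≡ 6^{41} ≡ 36 (mod 43). Verify: 6 × 36 = 216 ≡ 1 (mod 43)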